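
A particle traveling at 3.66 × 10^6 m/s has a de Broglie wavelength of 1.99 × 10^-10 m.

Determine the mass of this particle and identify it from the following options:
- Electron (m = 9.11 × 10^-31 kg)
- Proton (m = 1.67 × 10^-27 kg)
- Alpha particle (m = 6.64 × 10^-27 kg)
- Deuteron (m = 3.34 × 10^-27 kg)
The particle is an electron.

From λ = h/(mv), solve for mass:

m = h/(λv)
m = (6.626 × 10^-34 J·s) / (1.99 × 10^-10 m × 3.66 × 10^6 m/s)
m = 9.10 × 10^-31 kg

Comparing with the listed masses, this is closest to an electron.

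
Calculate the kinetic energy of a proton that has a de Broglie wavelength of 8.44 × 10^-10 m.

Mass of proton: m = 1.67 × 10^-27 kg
1.85 × 10^-22 J (or 1.15 × 10^-3 eV)

From λ = h/√(2mKE), we solve for KE:

λ² = h²/(2mKE)
KE = h²/(2mλ²)
KE = (6.626 × 10^-34 J·s)² / (2 × 1.67 × 10^-27 kg × (8.44 × 10^-10 m)²)
KE = 1.85 × 10^-22 J
KE = 1.15 × 10^-3 eV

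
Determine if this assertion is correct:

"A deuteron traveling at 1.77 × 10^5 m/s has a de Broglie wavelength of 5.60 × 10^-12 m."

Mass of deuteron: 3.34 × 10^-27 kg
False

The claim is incorrect.

Using λ = h/(mv):
λ = (6.626 × 10^-34 J·s) / (3.34 × 10^-27 kg × 1.77 × 10^5 m/s)
λ = 1.12 × 10^-12 m

The actual wavelength differs from the claimed 5.60 × 10^-12 m.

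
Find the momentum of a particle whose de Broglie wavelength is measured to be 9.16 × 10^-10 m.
7.23 × 10^-25 kg·m/s

From the de Broglie relation λ = h/p, we solve for p:

p = h/λ
p = (6.626 × 10^-34 J·s) / (9.16 × 10^-10 m)
p = 7.23 × 10^-25 kg·m/s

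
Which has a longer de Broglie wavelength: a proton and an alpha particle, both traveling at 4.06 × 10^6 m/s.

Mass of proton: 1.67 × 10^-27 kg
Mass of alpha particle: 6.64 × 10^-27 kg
The proton has the longer wavelength.

Using λ = h/(mv), since both particles have the same velocity, the wavelength depends only on mass.

For proton: λ₁ = h/(m₁v) = 9.77 × 10^-14 m
For alpha particle: λ₂ = h/(m₂v) = 2.46 × 10^-14 m

Since λ ∝ 1/m at constant velocity, the lighter particle has the longer wavelength.

The proton has the longer de Broglie wavelength.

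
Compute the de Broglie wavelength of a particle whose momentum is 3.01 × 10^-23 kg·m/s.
2.20 × 10^-11 m

Using the de Broglie relation λ = h/p:

λ = h/p
λ = (6.626 × 10^-34 J·s) / (3.01 × 10^-23 kg·m/s)
λ = 2.20 × 10^-11 m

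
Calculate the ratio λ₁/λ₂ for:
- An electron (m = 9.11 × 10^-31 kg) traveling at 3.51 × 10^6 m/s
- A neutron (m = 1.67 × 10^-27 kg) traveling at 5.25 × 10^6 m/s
λ₁/λ₂ = 2.74 × 10^3

Using λ = h/(mv):

λ₁ = h/(m₁v₁) = 2.07 × 10^-10 m
λ₂ = h/(m₂v₂) = 7.56 × 10^-14 m

Ratio λ₁/λ₂ = (m₂v₂)/(m₁v₁)
         = (1.67 × 10^-27 kg × 5.25 × 10^6 m/s) / (9.11 × 10^-31 kg × 3.51 × 10^6 m/s)
         = 2.74 × 10^3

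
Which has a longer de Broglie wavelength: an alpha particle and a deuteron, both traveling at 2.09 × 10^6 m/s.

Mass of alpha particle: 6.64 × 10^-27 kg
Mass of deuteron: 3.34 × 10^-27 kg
The deuteron has the longer wavelength.

Using λ = h/(mv), since both particles have the same velocity, the wavelength depends only on mass.

For alpha particle: λ₁ = h/(m₁v) = 4.77 × 10^-14 m
For deuteron: λ₂ = h/(m₂v) = 9.49 × 10^-14 m

Since λ ∝ 1/m at constant velocity, the lighter particle has the longer wavelength.

The deuteron has the longer de Broglie wavelength.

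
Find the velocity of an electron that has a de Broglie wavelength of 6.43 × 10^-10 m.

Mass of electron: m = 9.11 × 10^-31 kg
1.13 × 10^6 m/s

From the de Broglie relation λ = h/(mv), we solve for v:

v = h/(mλ)
v = (6.626 × 10^-34 J·s) / (9.11 × 10^-31 kg × 6.43 × 10^-10 m)
v = 1.13 × 10^6 m/s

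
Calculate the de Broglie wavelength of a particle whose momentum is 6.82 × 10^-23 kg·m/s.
9.72 × 10^-12 m

Using the de Broglie relation λ = h/p:

λ = h/p
λ = (6.626 × 10^-34 J·s) / (6.82 × 10^-23 kg·m/s)
λ = 9.72 × 10^-12 m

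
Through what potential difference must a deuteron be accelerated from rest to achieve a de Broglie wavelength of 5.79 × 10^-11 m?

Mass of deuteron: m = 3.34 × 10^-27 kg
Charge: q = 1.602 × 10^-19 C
1.22 × 10^-1 V

From λ = h/√(2mqV), we solve for V:

λ² = h²/(2mqV)
V = h²/(2mqλ²)
V = (6.626 × 10^-34 J·s)² / (2 × 3.34 × 10^-27 kg × 1.602 × 10^-19 C × (5.79 × 10^-11 m)²)
V = 1.22 × 10^-1 V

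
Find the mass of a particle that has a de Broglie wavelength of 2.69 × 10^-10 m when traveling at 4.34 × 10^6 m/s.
5.68 × 10^-31 kg

From the de Broglie relation λ = h/(mv), we solve for m:

m = h/(λv)
m = (6.626 × 10^-34 J·s) / (2.69 × 10^-10 m × 4.34 × 10^6 m/s)
m = 5.68 × 10^-31 kg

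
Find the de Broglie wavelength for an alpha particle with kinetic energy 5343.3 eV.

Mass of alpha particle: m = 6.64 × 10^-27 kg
1.97 × 10^-13 m

Using λ = h/√(2mKE):

First convert KE to Joules: KE = 5343.3 eV = 8.561 × 10^-16 J

λ = h/√(2mKE)
λ = (6.626 × 10^-34 J·s) / √(2 × 6.64 × 10^-27 kg × 8.561 × 10^-16 J)
λ = 1.97 × 10^-13 m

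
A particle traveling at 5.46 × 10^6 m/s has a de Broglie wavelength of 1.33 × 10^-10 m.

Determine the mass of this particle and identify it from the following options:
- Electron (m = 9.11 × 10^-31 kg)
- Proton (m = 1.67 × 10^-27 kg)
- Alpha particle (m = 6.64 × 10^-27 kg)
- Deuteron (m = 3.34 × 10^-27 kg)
The particle is an electron.

From λ = h/(mv), solve for mass:

m = h/(λv)
m = (6.626 × 10^-34 J·s) / (1.33 × 10^-10 m × 5.46 × 10^6 m/s)
m = 9.12 × 10^-31 kg

Comparing with the listed masses, this is closest to an electron.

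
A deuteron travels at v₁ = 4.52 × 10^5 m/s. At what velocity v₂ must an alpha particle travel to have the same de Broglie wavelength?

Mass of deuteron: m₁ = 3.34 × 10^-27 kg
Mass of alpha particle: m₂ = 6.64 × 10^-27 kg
v₂ = 2.27 × 10^5 m/s

For equal de Broglie wavelengths: λ₁ = λ₂

h/(m₁v₁) = h/(m₂v₂)
m₁v₁ = m₂v₂
v₂ = v₁ · (m₁/m₂)

v₂ = 4.52 × 10^5 m/s × (3.34 × 10^-27 kg / 6.64 × 10^-27 kg)
v₂ = 2.27 × 10^5 m/s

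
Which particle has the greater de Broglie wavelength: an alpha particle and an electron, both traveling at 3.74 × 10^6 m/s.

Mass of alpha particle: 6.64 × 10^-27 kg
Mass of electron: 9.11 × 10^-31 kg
The electron has the longer wavelength.

Using λ = h/(mv), since both particles have the same velocity, the wavelength depends only on mass.

For alpha particle: λ₁ = h/(m₁v) = 2.67 × 10^-14 m
For electron: λ₂ = h/(m₂v) = 1.94 × 10^-10 m

Since λ ∝ 1/m at constant velocity, the lighter particle has the longer wavelength.

The electron has the longer de Broglie wavelength.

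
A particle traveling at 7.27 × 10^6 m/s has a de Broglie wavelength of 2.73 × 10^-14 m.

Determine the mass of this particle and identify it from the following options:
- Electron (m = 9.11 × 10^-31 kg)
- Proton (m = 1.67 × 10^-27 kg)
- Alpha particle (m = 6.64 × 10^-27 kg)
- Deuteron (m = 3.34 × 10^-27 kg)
The particle is a deuteron.

From λ = h/(mv), solve for mass:

m = h/(λv)
m = (6.626 × 10^-34 J·s) / (2.73 × 10^-14 m × 7.27 × 10^6 m/s)
m = 3.34 × 10^-27 kg

Comparing with the listed masses, this is closest to a deuteron.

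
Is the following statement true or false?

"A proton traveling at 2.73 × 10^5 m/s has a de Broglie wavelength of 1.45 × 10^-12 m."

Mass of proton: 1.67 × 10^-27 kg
True

The claim is correct.

Using λ = h/(mv):
λ = (6.626 × 10^-34 J·s) / (1.67 × 10^-27 kg × 2.73 × 10^5 m/s)
λ = 1.45 × 10^-12 m

This matches the claimed value.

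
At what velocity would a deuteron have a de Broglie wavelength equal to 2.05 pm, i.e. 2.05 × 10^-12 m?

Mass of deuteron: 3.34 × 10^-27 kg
9.68 × 10^4 m/s

From λ = h/(mv), solve for v:

v = h/(mλ)
v = (6.626 × 10^-34 J·s) / (3.34 × 10^-27 kg × 2.05 × 10^-12 m)
v = 9.68 × 10^4 m/s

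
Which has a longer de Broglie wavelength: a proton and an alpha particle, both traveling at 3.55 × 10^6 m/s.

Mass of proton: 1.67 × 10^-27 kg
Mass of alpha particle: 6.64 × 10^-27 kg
The proton has the longer wavelength.

Using λ = h/(mv), since both particles have the same velocity, the wavelength depends only on mass.

For proton: λ₁ = h/(m₁v) = 1.12 × 10^-13 m
For alpha particle: λ₂ = h/(m₂v) = 2.81 × 10^-14 m

Since λ ∝ 1/m at constant velocity, the lighter particle has the longer wavelength.

The proton has the longer de Broglie wavelength.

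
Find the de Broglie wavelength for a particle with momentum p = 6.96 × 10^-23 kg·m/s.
9.52 × 10^-12 m

Using the de Broglie relation λ = h/p:

λ = h/p
λ = (6.626 × 10^-34 J·s) / (6.96 × 10^-23 kg·m/s)
λ = 9.52 × 10^-12 m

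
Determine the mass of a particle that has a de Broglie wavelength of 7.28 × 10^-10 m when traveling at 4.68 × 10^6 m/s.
1.94 × 10^-31 kg

From the de Broglie relation λ = h/(mv), we solve for m:

m = h/(λv)
m = (6.626 × 10^-34 J·s) / (7.28 × 10^-10 m × 4.68 × 10^6 m/s)
m = 1.94 × 10^-31 kg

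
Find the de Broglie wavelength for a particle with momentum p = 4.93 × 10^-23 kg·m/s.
1.34 × 10^-11 m

Using the de Broglie relation λ = h/p:

λ = h/p
λ = (6.626 × 10^-34 J·s) / (4.93 × 10^-23 kg·m/s)
λ = 1.34 × 10^-11 m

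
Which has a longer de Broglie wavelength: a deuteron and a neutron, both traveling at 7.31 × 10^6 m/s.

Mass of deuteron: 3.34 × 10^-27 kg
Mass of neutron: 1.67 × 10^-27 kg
The neutron has the longer wavelength.

Using λ = h/(mv), since both particles have the same velocity, the wavelength depends only on mass.

For deuteron: λ₁ = h/(m₁v) = 2.71 × 10^-14 m
For neutron: λ₂ = h/(m₂v) = 5.43 × 10^-14 m

Since λ ∝ 1/m at constant velocity, the lighter particle has the longer wavelength.

The neutron has the longer de Broglie wavelength.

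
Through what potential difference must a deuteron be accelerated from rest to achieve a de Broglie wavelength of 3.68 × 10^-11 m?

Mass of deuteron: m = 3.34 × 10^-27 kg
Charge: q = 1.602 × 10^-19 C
3.03 × 10^-1 V

From λ = h/√(2mqV), we solve for V:

λ² = h²/(2mqV)
V = h²/(2mqλ²)
V = (6.626 × 10^-34 J·s)² / (2 × 3.34 × 10^-27 kg × 1.602 × 10^-19 C × (3.68 × 10^-11 m)²)
V = 3.03 × 10^-1 V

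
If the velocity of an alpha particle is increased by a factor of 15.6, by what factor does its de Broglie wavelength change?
The wavelength decreases by a factor of 15.6.

From λ = h/(mv), the wavelength is inversely proportional to velocity:

λ ∝ 1/v

If v → 15.6v, then λ → λ/15.6

When velocity is increased by a factor of 15.6, the wavelength decreases by a factor of 15.6.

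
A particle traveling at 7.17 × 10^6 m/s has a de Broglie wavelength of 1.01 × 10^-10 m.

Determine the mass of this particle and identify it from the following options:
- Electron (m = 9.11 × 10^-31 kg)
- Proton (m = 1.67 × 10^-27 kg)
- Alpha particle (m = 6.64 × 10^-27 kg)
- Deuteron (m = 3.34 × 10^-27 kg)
The particle is an electron.

From λ = h/(mv), solve for mass:

m = h/(λv)
m = (6.626 × 10^-34 J·s) / (1.01 × 10^-10 m × 7.17 × 10^6 m/s)
m = 9.15 × 10^-31 kg

Comparing with the listed masses, this is closest to an electron.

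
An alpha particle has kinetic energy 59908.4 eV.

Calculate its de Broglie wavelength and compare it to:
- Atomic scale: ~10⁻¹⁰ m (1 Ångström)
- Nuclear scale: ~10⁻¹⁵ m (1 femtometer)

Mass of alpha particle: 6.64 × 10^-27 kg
λ = 5.87 × 10^-14 m, which is between nuclear and atomic scales.

Using λ = h/√(2mKE):

KE = 59908.4 eV = 9.598 × 10^-15 J

λ = h/√(2mKE)
λ = (6.626 × 10^-34 J·s) / √(2 × 6.64 × 10^-27 kg × 9.598 × 10^-15 J)
λ = 5.87 × 10^-14 m

Comparison:
- Atomic scale (10⁻¹⁰ m): λ is 0.00059× this size
- Nuclear scale (10⁻¹⁵ m): λ is 59× this size

The wavelength is between nuclear and atomic scales.

This wavelength is appropriate for probing atomic structure but too large for nuclear physics experiments.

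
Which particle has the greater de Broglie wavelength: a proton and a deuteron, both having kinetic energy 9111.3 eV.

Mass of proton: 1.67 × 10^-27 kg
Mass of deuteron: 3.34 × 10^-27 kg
The proton has the longer wavelength.

Using λ = h/√(2mKE):

For proton: λ₁ = h/√(2m₁KE) = 3.00 × 10^-13 m
For deuteron: λ₂ = h/√(2m₂KE) = 2.12 × 10^-13 m

Since λ ∝ 1/√m at constant kinetic energy, the lighter particle has the longer wavelength.

The proton has the longer de Broglie wavelength.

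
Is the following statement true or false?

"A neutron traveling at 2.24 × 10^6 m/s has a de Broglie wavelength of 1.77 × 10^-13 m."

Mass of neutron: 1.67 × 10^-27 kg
True

The claim is correct.

Using λ = h/(mv):
λ = (6.626 × 10^-34 J·s) / (1.67 × 10^-27 kg × 2.24 × 10^6 m/s)
λ = 1.77 × 10^-13 m

This matches the claimed value.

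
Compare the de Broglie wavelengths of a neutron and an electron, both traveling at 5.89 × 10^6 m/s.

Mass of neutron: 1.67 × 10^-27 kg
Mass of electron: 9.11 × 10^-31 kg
The electron has the longer wavelength.

Using λ = h/(mv), since both particles have the same velocity, the wavelength depends only on mass.

For neutron: λ₁ = h/(m₁v) = 6.74 × 10^-14 m
For electron: λ₂ = h/(m₂v) = 1.23 × 10^-10 m

Since λ ∝ 1/m at constant velocity, the lighter particle has the longer wavelength.

The electron has the longer de Broglie wavelength.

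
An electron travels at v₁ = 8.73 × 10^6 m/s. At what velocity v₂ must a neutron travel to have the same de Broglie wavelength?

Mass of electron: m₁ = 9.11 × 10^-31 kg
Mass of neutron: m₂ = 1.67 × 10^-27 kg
v₂ = 4.76 × 10^3 m/s

For equal de Broglie wavelengths: λ₁ = λ₂

h/(m₁v₁) = h/(m₂v₂)
m₁v₁ = m₂v₂
v₂ = v₁ · (m₁/m₂)

v₂ = 8.73 × 10^6 m/s × (9.11 × 10^-31 kg / 1.67 × 10^-27 kg)
v₂ = 4.76 × 10^3 m/s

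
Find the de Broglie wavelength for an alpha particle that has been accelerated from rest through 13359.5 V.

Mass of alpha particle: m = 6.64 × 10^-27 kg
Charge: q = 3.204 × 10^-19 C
8.79 × 10^-14 m

When a particle is accelerated through voltage V, it gains kinetic energy KE = qV.

The de Broglie wavelength is then λ = h/√(2mqV):

λ = h/√(2mqV)
λ = (6.626 × 10^-34 J·s) / √(2 × 6.64 × 10^-27 kg × 3.204 × 10^-19 C × 13359.5 V)
λ = 8.79 × 10^-14 m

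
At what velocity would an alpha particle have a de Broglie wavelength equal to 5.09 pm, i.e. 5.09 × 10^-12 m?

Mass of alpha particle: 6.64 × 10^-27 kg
1.96 × 10^4 m/s

From λ = h/(mv), solve for v:

v = h/(mλ)
v = (6.626 × 10^-34 J·s) / (6.64 × 10^-27 kg × 5.09 × 10^-12 m)
v = 1.96 × 10^4 m/s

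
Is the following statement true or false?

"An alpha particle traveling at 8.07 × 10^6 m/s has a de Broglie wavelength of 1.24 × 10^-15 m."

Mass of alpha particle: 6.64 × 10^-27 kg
False

The claim is incorrect.

Using λ = h/(mv):
λ = (6.626 × 10^-34 J·s) / (6.64 × 10^-27 kg × 8.07 × 10^6 m/s)
λ = 1.24 × 10^-14 m

The actual wavelength differs from the claimed 1.24 × 10^-15 m.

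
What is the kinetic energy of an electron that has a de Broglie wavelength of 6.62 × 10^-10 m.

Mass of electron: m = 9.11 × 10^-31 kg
5.50 × 10^-19 J (or 3.43 eV)

From λ = h/√(2mKE), we solve for KE:

λ² = h²/(2mKE)
KE = h²/(2mλ²)
KE = (6.626 × 10^-34 J·s)² / (2 × 9.11 × 10^-31 kg × (6.62 × 10^-10 m)²)
KE = 5.50 × 10^-19 J
KE = 3.43 eV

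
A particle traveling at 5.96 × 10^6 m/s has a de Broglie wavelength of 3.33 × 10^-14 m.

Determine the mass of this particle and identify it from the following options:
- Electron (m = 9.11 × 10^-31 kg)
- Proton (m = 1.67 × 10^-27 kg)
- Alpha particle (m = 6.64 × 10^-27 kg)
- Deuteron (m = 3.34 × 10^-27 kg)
The particle is a deuteron.

From λ = h/(mv), solve for mass:

m = h/(λv)
m = (6.626 × 10^-34 J·s) / (3.33 × 10^-14 m × 5.96 × 10^6 m/s)
m = 3.34 × 10^-27 kg

Comparing with the listed masses, this is closest to a deuteron.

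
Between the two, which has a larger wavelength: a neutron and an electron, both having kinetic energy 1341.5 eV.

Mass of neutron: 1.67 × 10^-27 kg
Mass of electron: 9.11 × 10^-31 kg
The electron has the longer wavelength.

Using λ = h/√(2mKE):

For neutron: λ₁ = h/√(2m₁KE) = 7.82 × 10^-13 m
For electron: λ₂ = h/√(2m₂KE) = 3.35 × 10^-11 m

Since λ ∝ 1/√m at constant kinetic energy, the lighter particle has the longer wavelength.

The electron has the longer de Broglie wavelength.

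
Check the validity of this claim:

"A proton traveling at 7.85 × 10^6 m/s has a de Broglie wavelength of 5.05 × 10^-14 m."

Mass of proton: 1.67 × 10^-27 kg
True

The claim is correct.

Using λ = h/(mv):
λ = (6.626 × 10^-34 J·s) / (1.67 × 10^-27 kg × 7.85 × 10^6 m/s)
λ = 5.05 × 10^-14 m

This matches the claimed value.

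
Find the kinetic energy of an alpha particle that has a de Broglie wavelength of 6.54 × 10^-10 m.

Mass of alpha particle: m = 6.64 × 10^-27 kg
7.73 × 10^-23 J (or 4.82 × 10^-4 eV)

From λ = h/√(2mKE), we solve for KE:

λ² = h²/(2mKE)
KE = h²/(2mλ²)
KE = (6.626 × 10^-34 J·s)² / (2 × 6.64 × 10^-27 kg × (6.54 × 10^-10 m)²)
KE = 7.73 × 10^-23 J
KE = 4.82 × 10^-4 eV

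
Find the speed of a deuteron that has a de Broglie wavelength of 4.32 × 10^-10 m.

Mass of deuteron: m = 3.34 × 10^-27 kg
4.59 × 10^2 m/s

From the de Broglie relation λ = h/(mv), we solve for v:

v = h/(mλ)
v = (6.626 × 10^-34 J·s) / (3.34 × 10^-27 kg × 4.32 × 10^-10 m)
v = 4.59 × 10^2 m/s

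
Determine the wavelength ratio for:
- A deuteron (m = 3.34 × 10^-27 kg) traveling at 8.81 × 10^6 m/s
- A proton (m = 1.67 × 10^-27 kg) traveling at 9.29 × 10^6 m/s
λ₁/λ₂ = 0.527

Using λ = h/(mv):

λ₁ = h/(m₁v₁) = 2.25 × 10^-14 m
λ₂ = h/(m₂v₂) = 4.27 × 10^-14 m

Ratio λ₁/λ₂ = (m₂v₂)/(m₁v₁)
         = (1.67 × 10^-27 kg × 9.29 × 10^6 m/s) / (3.34 × 10^-27 kg × 8.81 × 10^6 m/s)
         = 0.527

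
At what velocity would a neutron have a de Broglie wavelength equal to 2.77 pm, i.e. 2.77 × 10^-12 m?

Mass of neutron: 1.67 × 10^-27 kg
1.43 × 10^5 m/s

From λ = h/(mv), solve for v:

v = h/(mλ)
v = (6.626 × 10^-34 J·s) / (1.67 × 10^-27 kg × 2.77 × 10^-12 m)
v = 1.43 × 10^5 m/s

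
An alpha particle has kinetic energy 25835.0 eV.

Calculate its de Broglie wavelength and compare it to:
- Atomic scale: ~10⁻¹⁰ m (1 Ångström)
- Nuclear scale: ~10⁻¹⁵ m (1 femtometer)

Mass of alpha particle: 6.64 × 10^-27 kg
λ = 8.94 × 10^-14 m, which is between nuclear and atomic scales.

Using λ = h/√(2mKE):

KE = 25835.0 eV = 4.139 × 10^-15 J

λ = h/√(2mKE)
λ = (6.626 × 10^-34 J·s) / √(2 × 6.64 × 10^-27 kg × 4.139 × 10^-15 J)
λ = 8.94 × 10^-14 m

Comparison:
- Atomic scale (10⁻¹⁰ m): λ is 0.00089× this size
- Nuclear scale (10⁻¹⁵ m): λ is 89× this size

The wavelength is between nuclear and atomic scales.

This wavelength is appropriate for probing atomic structure but too large for nuclear physics experiments.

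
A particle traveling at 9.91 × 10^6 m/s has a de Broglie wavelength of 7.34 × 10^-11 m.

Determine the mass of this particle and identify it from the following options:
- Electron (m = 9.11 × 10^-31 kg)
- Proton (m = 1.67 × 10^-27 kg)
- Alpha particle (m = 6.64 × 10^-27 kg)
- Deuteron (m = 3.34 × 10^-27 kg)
The particle is an electron.

From λ = h/(mv), solve for mass:

m = h/(λv)
m = (6.626 × 10^-34 J·s) / (7.34 × 10^-11 m × 9.91 × 10^6 m/s)
m = 9.11 × 10^-31 kg

Comparing with the listed masses, this is closest to an electron.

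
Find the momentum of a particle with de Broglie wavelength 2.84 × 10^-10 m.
2.33 × 10^-24 kg·m/s

From the de Broglie relation λ = h/p, we solve for p:

p = h/λ
p = (6.626 × 10^-34 J·s) / (2.84 × 10^-10 m)
p = 2.33 × 10^-24 kg·m/s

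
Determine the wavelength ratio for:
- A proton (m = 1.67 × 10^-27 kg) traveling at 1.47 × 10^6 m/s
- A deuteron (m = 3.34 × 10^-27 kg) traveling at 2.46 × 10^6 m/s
λ₁/λ₂ = 3.35

Using λ = h/(mv):

λ₁ = h/(m₁v₁) = 2.70 × 10^-13 m
λ₂ = h/(m₂v₂) = 8.06 × 10^-14 m

Ratio λ₁/λ₂ = (m₂v₂)/(m₁v₁)
         = (3.34 × 10^-27 kg × 2.46 × 10^6 m/s) / (1.67 × 10^-27 kg × 1.47 × 10^6 m/s)
         = 3.35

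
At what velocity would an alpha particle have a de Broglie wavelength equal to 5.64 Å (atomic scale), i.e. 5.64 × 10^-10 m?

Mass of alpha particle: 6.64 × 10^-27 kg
1.77 × 10^2 m/s

From λ = h/(mv), solve for v:

v = h/(mλ)
v = (6.626 × 10^-34 J·s) / (6.64 × 10^-27 kg × 5.64 × 10^-10 m)
v = 1.77 × 10^2 m/s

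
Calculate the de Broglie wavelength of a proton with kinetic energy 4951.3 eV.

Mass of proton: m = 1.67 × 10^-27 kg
4.07 × 10^-13 m

Using λ = h/√(2mKE):

First convert KE to Joules: KE = 4951.3 eV = 7.933 × 10^-16 J

λ = h/√(2mKE)
λ = (6.626 × 10^-34 J·s) / √(2 × 1.67 × 10^-27 kg × 7.933 × 10^-16 J)
λ = 4.07 × 10^-13 m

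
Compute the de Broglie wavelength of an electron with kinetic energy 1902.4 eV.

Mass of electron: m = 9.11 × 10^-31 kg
2.81 × 10^-11 m

Using λ = h/√(2mKE):

First convert KE to Joules: KE = 1902.4 eV = 3.048 × 10^-16 J

λ = h/√(2mKE)
λ = (6.626 × 10^-34 J·s) / √(2 × 9.11 × 10^-31 kg × 3.048 × 10^-16 J)
λ = 2.81 × 10^-11 m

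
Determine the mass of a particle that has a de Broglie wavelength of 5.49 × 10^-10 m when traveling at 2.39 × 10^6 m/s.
5.05 × 10^-31 kg

From the de Broglie relation λ = h/(mv), we solve for m:

m = h/(λv)
m = (6.626 × 10^-34 J·s) / (5.49 × 10^-10 m × 2.39 × 10^6 m/s)
m = 5.05 × 10^-31 kg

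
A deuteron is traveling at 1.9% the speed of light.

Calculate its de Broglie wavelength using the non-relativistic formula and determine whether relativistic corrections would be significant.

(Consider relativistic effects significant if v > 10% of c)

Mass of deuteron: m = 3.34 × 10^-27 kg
No, relativistic corrections are not needed.

Using the non-relativistic de Broglie formula λ = h/(mv):

v = 1.9% × c = 5.696 × 10^6 m/s

λ = h/(mv)
λ = (6.626 × 10^-34 J·s) / (3.34 × 10^-27 kg × 5.696 × 10^6 m/s)
λ = 3.48 × 10^-14 m

Since v = 1.9% of c < 10% of c, relativistic corrections are NOT significant and this non-relativistic result is a good approximation.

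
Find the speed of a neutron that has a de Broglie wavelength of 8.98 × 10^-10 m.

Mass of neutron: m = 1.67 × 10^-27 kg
4.42 × 10^2 m/s

From the de Broglie relation λ = h/(mv), we solve for v:

v = h/(mλ)
v = (6.626 × 10^-34 J·s) / (1.67 × 10^-27 kg × 8.98 × 10^-10 m)
v = 4.42 × 10^2 m/s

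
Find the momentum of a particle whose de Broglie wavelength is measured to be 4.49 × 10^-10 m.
1.48 × 10^-24 kg·m/s

From the de Broglie relation λ = h/p, we solve for p:

p = h/λ
p = (6.626 × 10^-34 J·s) / (4.49 × 10^-10 m)
p = 1.48 × 10^-24 kg·m/s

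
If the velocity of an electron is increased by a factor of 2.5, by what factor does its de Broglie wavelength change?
The wavelength decreases by a factor of 2.5.

From λ = h/(mv), the wavelength is inversely proportional to velocity:

λ ∝ 1/v

If v → 2.5v, then λ → λ/2.5

When velocity is increased by a factor of 2.5, the wavelength decreases by a factor of 2.5.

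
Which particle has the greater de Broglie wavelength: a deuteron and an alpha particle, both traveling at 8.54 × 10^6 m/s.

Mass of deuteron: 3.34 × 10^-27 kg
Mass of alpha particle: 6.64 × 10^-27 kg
The deuteron has the longer wavelength.

Using λ = h/(mv), since both particles have the same velocity, the wavelength depends only on mass.

For deuteron: λ₁ = h/(m₁v) = 2.32 × 10^-14 m
For alpha particle: λ₂ = h/(m₂v) = 1.17 × 10^-14 m

Since λ ∝ 1/m at constant velocity, the lighter particle has the longer wavelength.

The deuteron has the longer de Broglie wavelength.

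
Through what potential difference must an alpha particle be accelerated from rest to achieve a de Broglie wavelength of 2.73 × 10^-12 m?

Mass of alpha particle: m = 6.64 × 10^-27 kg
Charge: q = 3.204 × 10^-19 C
13.8 V

From λ = h/√(2mqV), we solve for V:

λ² = h²/(2mqV)
V = h²/(2mqλ²)
V = (6.626 × 10^-34 J·s)² / (2 × 6.64 × 10^-27 kg × 3.204 × 10^-19 C × (2.73 × 10^-12 m)²)
V = 13.8 V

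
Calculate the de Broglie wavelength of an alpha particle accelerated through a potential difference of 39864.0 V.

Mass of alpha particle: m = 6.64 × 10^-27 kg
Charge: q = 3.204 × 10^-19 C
5.09 × 10^-14 m

When a particle is accelerated through voltage V, it gains kinetic energy KE = qV.

The de Broglie wavelength is then λ = h/√(2mqV):

λ = h/√(2mqV)
λ = (6.626 × 10^-34 J·s) / √(2 × 6.64 × 10^-27 kg × 3.204 × 10^-19 C × 39864.0 V)
λ = 5.09 × 10^-14 m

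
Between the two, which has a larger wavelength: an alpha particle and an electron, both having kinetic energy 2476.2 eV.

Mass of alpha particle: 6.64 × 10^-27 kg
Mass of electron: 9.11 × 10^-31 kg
The electron has the longer wavelength.

Using λ = h/√(2mKE):

For alpha particle: λ₁ = h/√(2m₁KE) = 2.89 × 10^-13 m
For electron: λ₂ = h/√(2m₂KE) = 2.46 × 10^-11 m

Since λ ∝ 1/√m at constant kinetic energy, the lighter particle has the longer wavelength.

The electron has the longer de Broglie wavelength.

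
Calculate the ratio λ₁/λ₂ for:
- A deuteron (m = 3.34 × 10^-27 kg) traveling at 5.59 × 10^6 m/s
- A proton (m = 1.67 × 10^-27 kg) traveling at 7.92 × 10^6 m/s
λ₁/λ₂ = 0.708

Using λ = h/(mv):

λ₁ = h/(m₁v₁) = 3.55 × 10^-14 m
λ₂ = h/(m₂v₂) = 5.01 × 10^-14 m

Ratio λ₁/λ₂ = (m₂v₂)/(m₁v₁)
         = (1.67 × 10^-27 kg × 7.92 × 10^6 m/s) / (3.34 × 10^-27 kg × 5.59 × 10^6 m/s)
         = 0.708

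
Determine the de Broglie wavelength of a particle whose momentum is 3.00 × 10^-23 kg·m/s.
2.21 × 10^-11 m

Using the de Broglie relation λ = h/p:

λ = h/p
λ = (6.626 × 10^-34 J·s) / (3.00 × 10^-23 kg·m/s)
λ = 2.21 × 10^-11 m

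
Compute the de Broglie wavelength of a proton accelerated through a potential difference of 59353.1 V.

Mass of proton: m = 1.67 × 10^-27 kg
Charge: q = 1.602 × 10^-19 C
1.18 × 10^-13 m

When a particle is accelerated through voltage V, it gains kinetic energy KE = qV.

The de Broglie wavelength is then λ = h/√(2mqV):

λ = h/√(2mqV)
λ = (6.626 × 10^-34 J·s) / √(2 × 1.67 × 10^-27 kg × 1.602 × 10^-19 C × 59353.1 V)
λ = 1.18 × 10^-13 m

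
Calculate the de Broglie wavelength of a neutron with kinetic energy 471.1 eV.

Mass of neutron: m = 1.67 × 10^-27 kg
1.32 × 10^-12 m

Using λ = h/√(2mKE):

First convert KE to Joules: KE = 471.1 eV = 7.548 × 10^-17 J

λ = h/√(2mKE)
λ = (6.626 × 10^-34 J·s) / √(2 × 1.67 × 10^-27 kg × 7.548 × 10^-17 J)
λ = 1.32 × 10^-12 m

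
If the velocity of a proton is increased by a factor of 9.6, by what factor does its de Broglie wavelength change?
The wavelength decreases by a factor of 9.6.

From λ = h/(mv), the wavelength is inversely proportional to velocity:

λ ∝ 1/v

If v → 9.6v, then λ → λ/9.6

When velocity is increased by a factor of 9.6, the wavelength decreases by a factor of 9.6.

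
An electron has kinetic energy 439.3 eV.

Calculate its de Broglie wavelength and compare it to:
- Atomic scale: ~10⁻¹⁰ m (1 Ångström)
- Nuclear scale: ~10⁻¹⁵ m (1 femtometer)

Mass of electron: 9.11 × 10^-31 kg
λ = 5.85 × 10^-11 m, which is between nuclear and atomic scales.

Using λ = h/√(2mKE):

KE = 439.3 eV = 7.038 × 10^-17 J

λ = h/√(2mKE)
λ = (6.626 × 10^-34 J·s) / √(2 × 9.11 × 10^-31 kg × 7.038 × 10^-17 J)
λ = 5.85 × 10^-11 m

Comparison:
- Atomic scale (10⁻¹⁰ m): λ is 0.59× this size
- Nuclear scale (10⁻¹⁵ m): λ is 5.9e+04× this size

The wavelength is between nuclear and atomic scales.

This wavelength is appropriate for probing atomic structure but too large for nuclear physics experiments.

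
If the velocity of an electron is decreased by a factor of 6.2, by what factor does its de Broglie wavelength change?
The wavelength increases by a factor of 6.2.

From λ = h/(mv), the wavelength is inversely proportional to velocity:

λ ∝ 1/v

If v → v/6.2, then λ → 6.2λ

When velocity is decreased by a factor of 6.2, the wavelength increases by a factor of 6.2.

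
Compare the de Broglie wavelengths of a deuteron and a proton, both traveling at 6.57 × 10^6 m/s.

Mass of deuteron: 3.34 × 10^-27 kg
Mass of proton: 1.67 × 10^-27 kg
The proton has the longer wavelength.

Using λ = h/(mv), since both particles have the same velocity, the wavelength depends only on mass.

For deuteron: λ₁ = h/(m₁v) = 3.02 × 10^-14 m
For proton: λ₂ = h/(m₂v) = 6.04 × 10^-14 m

Since λ ∝ 1/m at constant velocity, the lighter particle has the longer wavelength.

The proton has the longer de Broglie wavelength.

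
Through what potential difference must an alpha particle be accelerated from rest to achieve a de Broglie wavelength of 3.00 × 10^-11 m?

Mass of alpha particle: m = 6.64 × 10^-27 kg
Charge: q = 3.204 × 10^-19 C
1.15 × 10^-1 V

From λ = h/√(2mqV), we solve for V:

λ² = h²/(2mqV)
V = h²/(2mqλ²)
V = (6.626 × 10^-34 J·s)² / (2 × 6.64 × 10^-27 kg × 3.204 × 10^-19 C × (3.00 × 10^-11 m)²)
V = 1.15 × 10^-1 V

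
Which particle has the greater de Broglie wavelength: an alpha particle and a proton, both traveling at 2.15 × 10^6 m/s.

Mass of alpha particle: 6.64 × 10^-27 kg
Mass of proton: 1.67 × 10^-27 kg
The proton has the longer wavelength.

Using λ = h/(mv), since both particles have the same velocity, the wavelength depends only on mass.

For alpha particle: λ₁ = h/(m₁v) = 4.64 × 10^-14 m
For proton: λ₂ = h/(m₂v) = 1.85 × 10^-13 m

Since λ ∝ 1/m at constant velocity, the lighter particle has the longer wavelength.

The proton has the longer de Broglie wavelength.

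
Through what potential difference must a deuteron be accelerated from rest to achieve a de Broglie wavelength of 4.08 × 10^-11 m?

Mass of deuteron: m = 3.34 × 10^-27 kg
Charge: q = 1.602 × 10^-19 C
2.46 × 10^-1 V

From λ = h/√(2mqV), we solve for V:

λ² = h²/(2mqV)
V = h²/(2mqλ²)
V = (6.626 × 10^-34 J·s)² / (2 × 3.34 × 10^-27 kg × 1.602 × 10^-19 C × (4.08 × 10^-11 m)²)
V = 2.46 × 10^-1 V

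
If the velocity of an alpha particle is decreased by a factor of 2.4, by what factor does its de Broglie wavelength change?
The wavelength increases by a factor of 2.4.

From λ = h/(mv), the wavelength is inversely proportional to velocity:

λ ∝ 1/v

If v → v/2.4, then λ → 2.4λ

When velocity is decreased by a factor of 2.4, the wavelength increases by a factor of 2.4.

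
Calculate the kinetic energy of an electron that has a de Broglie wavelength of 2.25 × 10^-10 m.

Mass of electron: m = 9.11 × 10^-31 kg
4.76 × 10^-18 J (or 29.7 eV)

From λ = h/√(2mKE), we solve for KE:

λ² = h²/(2mKE)
KE = h²/(2mλ²)
KE = (6.626 × 10^-34 J·s)² / (2 × 9.11 × 10^-31 kg × (2.25 × 10^-10 m)²)
KE = 4.76 × 10^-18 J
KE = 29.7 eV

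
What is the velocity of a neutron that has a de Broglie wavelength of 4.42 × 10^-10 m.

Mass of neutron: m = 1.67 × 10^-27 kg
8.98 × 10^2 m/s

From the de Broglie relation λ = h/(mv), we solve for v:

v = h/(mλ)
v = (6.626 × 10^-34 J·s) / (1.67 × 10^-27 kg × 4.42 × 10^-10 m)
v = 8.98 × 10^2 m/s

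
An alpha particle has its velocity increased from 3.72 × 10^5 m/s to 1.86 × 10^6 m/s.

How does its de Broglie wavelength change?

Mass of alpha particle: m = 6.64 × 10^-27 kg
The wavelength decreases by a factor of 5.

Using λ = h/(mv):

Initial wavelength: λ₁ = h/(mv₁) = 2.68 × 10^-13 m
Final wavelength: λ₂ = h/(mv₂) = 5.37 × 10^-14 m

Since λ ∝ 1/v, when velocity increases by a factor of 5, the wavelength decreases by a factor of 5.

λ₂/λ₁ = v₁/v₂ = 1/5

The wavelength decreases by a factor of 5.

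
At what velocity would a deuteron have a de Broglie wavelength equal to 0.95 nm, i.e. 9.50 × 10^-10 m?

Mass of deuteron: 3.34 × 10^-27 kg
2.09 × 10^2 m/s

From λ = h/(mv), solve for v:

v = h/(mλ)
v = (6.626 × 10^-34 J·s) / (3.34 × 10^-27 kg × 9.50 × 10^-10 m)
v = 2.09 × 10^2 m/s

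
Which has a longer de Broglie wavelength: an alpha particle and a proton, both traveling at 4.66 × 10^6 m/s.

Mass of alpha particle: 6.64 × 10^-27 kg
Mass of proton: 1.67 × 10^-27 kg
The proton has the longer wavelength.

Using λ = h/(mv), since both particles have the same velocity, the wavelength depends only on mass.

For alpha particle: λ₁ = h/(m₁v) = 2.14 × 10^-14 m
For proton: λ₂ = h/(m₂v) = 8.51 × 10^-14 m

Since λ ∝ 1/m at constant velocity, the lighter particle has the longer wavelength.

The proton has the longer de Broglie wavelength.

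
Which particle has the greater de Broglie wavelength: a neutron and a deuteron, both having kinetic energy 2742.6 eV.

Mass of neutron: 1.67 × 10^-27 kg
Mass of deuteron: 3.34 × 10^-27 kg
The neutron has the longer wavelength.

Using λ = h/√(2mKE):

For neutron: λ₁ = h/√(2m₁KE) = 5.47 × 10^-13 m
For deuteron: λ₂ = h/√(2m₂KE) = 3.87 × 10^-13 m

Since λ ∝ 1/√m at constant kinetic energy, the lighter particle has the longer wavelength.

The neutron has the longer de Broglie wavelength.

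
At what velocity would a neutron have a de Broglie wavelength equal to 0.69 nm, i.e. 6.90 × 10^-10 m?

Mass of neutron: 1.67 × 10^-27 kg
5.75 × 10^2 m/s

From λ = h/(mv), solve for v:

v = h/(mλ)
v = (6.626 × 10^-34 J·s) / (1.67 × 10^-27 kg × 6.90 × 10^-10 m)
v = 5.75 × 10^2 m/s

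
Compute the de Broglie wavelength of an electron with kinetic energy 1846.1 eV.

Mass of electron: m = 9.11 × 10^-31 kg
2.85 × 10^-11 m

Using λ = h/√(2mKE):

First convert KE to Joules: KE = 1846.1 eV = 2.958 × 10^-16 J

λ = h/√(2mKE)
λ = (6.626 × 10^-34 J·s) / √(2 × 9.11 × 10^-31 kg × 2.958 × 10^-16 J)
λ = 2.85 × 10^-11 m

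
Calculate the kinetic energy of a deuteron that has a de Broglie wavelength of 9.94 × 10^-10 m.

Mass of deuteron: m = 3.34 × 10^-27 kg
6.65 × 10^-23 J (or 4.15 × 10^-4 eV)

From λ = h/√(2mKE), we solve for KE:

λ² = h²/(2mKE)
KE = h²/(2mλ²)
KE = (6.626 × 10^-34 J·s)² / (2 × 3.34 × 10^-27 kg × (9.94 × 10^-10 m)²)
KE = 6.65 × 10^-23 J
KE = 4.15 × 10^-4 eV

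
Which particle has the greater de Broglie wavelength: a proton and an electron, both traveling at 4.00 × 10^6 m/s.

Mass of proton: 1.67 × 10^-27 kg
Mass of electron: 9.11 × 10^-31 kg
The electron has the longer wavelength.

Using λ = h/(mv), since both particles have the same velocity, the wavelength depends only on mass.

For proton: λ₁ = h/(m₁v) = 9.92 × 10^-14 m
For electron: λ₂ = h/(m₂v) = 1.82 × 10^-10 m

Since λ ∝ 1/m at constant velocity, the lighter particle has the longer wavelength.

The electron has the longer de Broglie wavelength.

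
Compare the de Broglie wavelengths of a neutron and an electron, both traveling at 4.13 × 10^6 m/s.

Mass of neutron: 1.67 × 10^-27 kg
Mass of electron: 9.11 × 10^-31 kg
The electron has the longer wavelength.

Using λ = h/(mv), since both particles have the same velocity, the wavelength depends only on mass.

For neutron: λ₁ = h/(m₁v) = 9.61 × 10^-14 m
For electron: λ₂ = h/(m₂v) = 1.76 × 10^-10 m

Since λ ∝ 1/m at constant velocity, the lighter particle has the longer wavelength.

The electron has the longer de Broglie wavelength.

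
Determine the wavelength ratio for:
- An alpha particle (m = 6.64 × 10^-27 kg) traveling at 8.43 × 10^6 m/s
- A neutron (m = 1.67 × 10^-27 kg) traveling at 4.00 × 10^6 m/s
λ₁/λ₂ = 0.119

Using λ = h/(mv):

λ₁ = h/(m₁v₁) = 1.18 × 10^-14 m
λ₂ = h/(m₂v₂) = 9.92 × 10^-14 m

Ratio λ₁/λ₂ = (m₂v₂)/(m₁v₁)
         = (1.67 × 10^-27 kg × 4.00 × 10^6 m/s) / (6.64 × 10^-27 kg × 8.43 × 10^6 m/s)
         = 0.119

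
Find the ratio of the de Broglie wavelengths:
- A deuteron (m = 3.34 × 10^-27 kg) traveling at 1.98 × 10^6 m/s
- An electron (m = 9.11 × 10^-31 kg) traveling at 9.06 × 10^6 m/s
λ₁/λ₂ = 1.25 × 10^-3

Using λ = h/(mv):

λ₁ = h/(m₁v₁) = 1.00 × 10^-13 m
λ₂ = h/(m₂v₂) = 8.03 × 10^-11 m

Ratio λ₁/λ₂ = (m₂v₂)/(m₁v₁)
         = (9.11 × 10^-31 kg × 9.06 × 10^6 m/s) / (3.34 × 10^-27 kg × 1.98 × 10^6 m/s)
         = 1.25 × 10^-3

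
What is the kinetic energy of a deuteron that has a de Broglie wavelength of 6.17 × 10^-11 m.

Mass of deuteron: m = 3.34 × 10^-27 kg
1.73 × 10^-20 J (or 0.108 eV)

From λ = h/√(2mKE), we solve for KE:

λ² = h²/(2mKE)
KE = h²/(2mλ²)
KE = (6.626 × 10^-34 J·s)² / (2 × 3.34 × 10^-27 kg × (6.17 × 10^-11 m)²)
KE = 1.73 × 10^-20 J
KE = 0.108 eV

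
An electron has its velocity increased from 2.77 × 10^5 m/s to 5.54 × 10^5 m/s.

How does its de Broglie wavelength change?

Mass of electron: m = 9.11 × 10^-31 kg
The wavelength decreases by a factor of 2.

Using λ = h/(mv):

Initial wavelength: λ₁ = h/(mv₁) = 2.63 × 10^-9 m
Final wavelength: λ₂ = h/(mv₂) = 1.31 × 10^-9 m

Since λ ∝ 1/v, when velocity increases by a factor of 2, the wavelength decreases by a factor of 2.

λ₂/λ₁ = v₁/v₂ = 1/2

The wavelength decreases by a factor of 2.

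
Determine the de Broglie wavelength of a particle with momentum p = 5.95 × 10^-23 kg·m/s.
1.11 × 10^-11 m

Using the de Broglie relation λ = h/p:

λ = h/p
λ = (6.626 × 10^-34 J·s) / (5.95 × 10^-23 kg·m/s)
λ = 1.11 × 10^-11 m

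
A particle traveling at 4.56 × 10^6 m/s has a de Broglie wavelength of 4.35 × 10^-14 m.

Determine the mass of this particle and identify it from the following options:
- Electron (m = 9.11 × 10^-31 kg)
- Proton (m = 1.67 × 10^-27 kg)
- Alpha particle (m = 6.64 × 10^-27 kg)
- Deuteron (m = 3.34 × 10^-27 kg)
The particle is a deuteron.

From λ = h/(mv), solve for mass:

m = h/(λv)
m = (6.626 × 10^-34 J·s) / (4.35 × 10^-14 m × 4.56 × 10^6 m/s)
m = 3.34 × 10^-27 kg

Comparing with the listed masses, this is closest to a deuteron.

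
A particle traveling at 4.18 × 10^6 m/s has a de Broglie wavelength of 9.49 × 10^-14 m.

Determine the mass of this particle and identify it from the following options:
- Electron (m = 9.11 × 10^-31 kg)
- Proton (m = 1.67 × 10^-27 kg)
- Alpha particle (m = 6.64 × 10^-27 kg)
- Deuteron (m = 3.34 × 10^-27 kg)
The particle is a proton.

From λ = h/(mv), solve for mass:

m = h/(λv)
m = (6.626 × 10^-34 J·s) / (9.49 × 10^-14 m × 4.18 × 10^6 m/s)
m = 1.67 × 10^-27 kg

Comparing with the listed masses, this is closest to a proton.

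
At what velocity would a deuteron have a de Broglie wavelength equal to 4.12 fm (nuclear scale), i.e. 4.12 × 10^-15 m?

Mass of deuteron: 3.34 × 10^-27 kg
4.82 × 10^7 m/s

From λ = h/(mv), solve for v:

v = h/(mλ)
v = (6.626 × 10^-34 J·s) / (3.34 × 10^-27 kg × 4.12 × 10^-15 m)
v = 4.82 × 10^7 m/s

Note: This velocity is 16.1% of the speed of light, so relativistic corrections would be needed for a more accurate calculation.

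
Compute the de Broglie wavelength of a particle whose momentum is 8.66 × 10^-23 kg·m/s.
7.65 × 10^-12 m

Using the de Broglie relation λ = h/p:

λ = h/p
λ = (6.626 × 10^-34 J·s) / (8.66 × 10^-23 kg·m/s)
λ = 7.65 × 10^-12 m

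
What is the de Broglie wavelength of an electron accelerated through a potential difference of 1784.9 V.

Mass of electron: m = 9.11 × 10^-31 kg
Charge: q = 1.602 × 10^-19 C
2.90 × 10^-11 m

When a particle is accelerated through voltage V, it gains kinetic energy KE = qV.

The de Broglie wavelength is then λ = h/√(2mqV):

λ = h/√(2mqV)
λ = (6.626 × 10^-34 J·s) / √(2 × 9.11 × 10^-31 kg × 1.602 × 10^-19 C × 1784.9 V)
λ = 2.90 × 10^-11 m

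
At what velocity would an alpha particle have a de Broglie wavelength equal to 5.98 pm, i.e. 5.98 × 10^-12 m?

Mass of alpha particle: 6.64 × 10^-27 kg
1.67 × 10^4 m/s

From λ = h/(mv), solve for v:

v = h/(mλ)
v = (6.626 × 10^-34 J·s) / (6.64 × 10^-27 kg × 5.98 × 10^-12 m)
v = 1.67 × 10^4 m/s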